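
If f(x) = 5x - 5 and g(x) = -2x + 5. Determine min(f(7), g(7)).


f(7) = 30
g(7) = -9
min = -9

-9


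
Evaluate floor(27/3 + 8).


17


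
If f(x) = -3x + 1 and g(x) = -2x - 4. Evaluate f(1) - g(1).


f(1) = -2
g(1) = -6
Difference = 4

4


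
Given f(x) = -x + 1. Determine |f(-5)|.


f(-5) = 6
|6| = 6

6


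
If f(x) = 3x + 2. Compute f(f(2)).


f(2) = 8
f(8) = 26

26


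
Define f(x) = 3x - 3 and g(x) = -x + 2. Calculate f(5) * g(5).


-36


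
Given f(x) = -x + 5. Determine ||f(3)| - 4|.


f(3) = 2
|2| = 2
|2 - 4| = 2

2


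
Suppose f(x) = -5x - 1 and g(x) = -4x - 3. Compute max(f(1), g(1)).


f(1) = -6
g(1) = -7
max = -6

-6


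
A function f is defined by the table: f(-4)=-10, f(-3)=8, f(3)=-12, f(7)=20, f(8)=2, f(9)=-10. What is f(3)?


Reading from the table at x = 3

-12


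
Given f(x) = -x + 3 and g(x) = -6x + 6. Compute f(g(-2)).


g(-2) = 18
f(18) = -15

-15


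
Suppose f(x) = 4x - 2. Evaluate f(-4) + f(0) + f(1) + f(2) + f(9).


f(-4) = -18
f(0) = -2
f(1) = 2
f(2) = 6
f(9) = 34
Sum = 22

22


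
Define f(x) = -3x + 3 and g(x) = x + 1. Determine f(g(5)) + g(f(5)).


f(g(5)) = -15
g(f(5)) = -11
Sum = -26

-26


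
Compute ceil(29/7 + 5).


10


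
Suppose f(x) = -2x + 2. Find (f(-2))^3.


216


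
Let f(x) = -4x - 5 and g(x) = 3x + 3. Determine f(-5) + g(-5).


f(-5) = 15
g(-5) = -12
Sum = 3

3


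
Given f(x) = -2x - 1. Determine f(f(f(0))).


-3


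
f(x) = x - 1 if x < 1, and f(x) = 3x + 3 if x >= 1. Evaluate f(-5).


-5 satisfies x < 1
f(-5) = -6

-6


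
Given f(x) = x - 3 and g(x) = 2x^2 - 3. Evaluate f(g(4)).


g(4) = 29
f(29) = 26

26


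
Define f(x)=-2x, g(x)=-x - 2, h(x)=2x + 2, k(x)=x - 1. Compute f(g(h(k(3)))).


k(3) = 2
h(2) = 6
g(6) = -8
f(-8) = 16

16


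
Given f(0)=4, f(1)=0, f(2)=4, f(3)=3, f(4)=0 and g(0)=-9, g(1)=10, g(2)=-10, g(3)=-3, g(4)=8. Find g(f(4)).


f(4) = 0
g(0) = -9

-9


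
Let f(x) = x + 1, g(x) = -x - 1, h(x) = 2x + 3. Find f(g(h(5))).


h(5) = 13
g(13) = -14
f(-14) = -13

-13


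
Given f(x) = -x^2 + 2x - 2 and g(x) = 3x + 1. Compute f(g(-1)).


-10


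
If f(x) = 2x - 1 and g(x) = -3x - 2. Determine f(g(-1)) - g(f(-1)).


-6


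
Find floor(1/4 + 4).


1/4 = 0.25
0.25 + 4 = 4.25
floor(4.25) = 4

4


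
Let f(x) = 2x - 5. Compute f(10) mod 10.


f(10) = 15
15 mod 10 = 5

5


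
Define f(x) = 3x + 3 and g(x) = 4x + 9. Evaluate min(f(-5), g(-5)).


f(-5) = -12
g(-5) = -11
min = -12

-12


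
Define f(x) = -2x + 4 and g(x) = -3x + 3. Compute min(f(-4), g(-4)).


f(-4) = 12
g(-4) = 15
min = 12

12


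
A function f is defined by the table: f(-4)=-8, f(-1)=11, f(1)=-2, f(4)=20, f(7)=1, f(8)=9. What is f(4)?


Reading from the table at x = 4

20


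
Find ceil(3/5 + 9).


10


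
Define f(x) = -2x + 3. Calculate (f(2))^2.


f(2) = -1
(-1)^2 = 1

1


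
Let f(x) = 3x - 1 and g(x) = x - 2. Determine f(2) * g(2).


f(2) = 5
g(2) = 0
Product = 0

0


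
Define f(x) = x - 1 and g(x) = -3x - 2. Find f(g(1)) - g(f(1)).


-4


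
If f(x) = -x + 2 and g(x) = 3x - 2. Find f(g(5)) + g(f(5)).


f(g(5)) = -11
g(f(5)) = -11
Sum = -22

-22


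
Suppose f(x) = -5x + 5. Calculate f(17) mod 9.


1


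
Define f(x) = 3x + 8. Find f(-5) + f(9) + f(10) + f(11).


f(-5) = -7
f(9) = 35
f(10) = 38
f(11) = 41
Sum = 107

107


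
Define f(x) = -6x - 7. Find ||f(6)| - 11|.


32


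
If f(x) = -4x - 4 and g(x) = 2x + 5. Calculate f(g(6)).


g(6) = 17
f(17) = -72

-72


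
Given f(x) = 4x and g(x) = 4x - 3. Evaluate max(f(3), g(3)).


f(3) = 12
g(3) = 9
max = 12

12


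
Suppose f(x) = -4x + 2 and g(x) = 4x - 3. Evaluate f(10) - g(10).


f(10) = -38
g(10) = 37
Difference = -75

-75


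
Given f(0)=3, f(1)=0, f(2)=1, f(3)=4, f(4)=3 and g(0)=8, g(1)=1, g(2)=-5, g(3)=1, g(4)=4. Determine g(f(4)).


f(4) = 3
g(3) = 1

1


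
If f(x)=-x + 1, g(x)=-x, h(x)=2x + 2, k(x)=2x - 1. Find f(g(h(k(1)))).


k(1) = 1
h(1) = 4
g(4) = -4
f(-4) = 5

5


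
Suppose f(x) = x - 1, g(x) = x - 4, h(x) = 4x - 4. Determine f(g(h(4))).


h(4) = 12
g(12) = 8
f(8) = 7

7


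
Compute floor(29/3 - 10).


29/3 = 9.6667
9.6667 - 10 = -0.3333
floor(-0.3333) = -1

-1


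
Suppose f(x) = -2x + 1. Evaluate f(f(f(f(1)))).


f(1) = -1
f(-1) = 3
f(3) = -5
f(-5) = 11

11


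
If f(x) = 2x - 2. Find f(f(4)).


f(4) = 6
f(6) = 10

10


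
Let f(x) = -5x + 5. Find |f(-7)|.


f(-7) = 40
|40| = 40

40


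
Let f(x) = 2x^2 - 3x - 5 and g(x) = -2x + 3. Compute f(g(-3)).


g(-3) = 9
f(9) = 2*(9)^2 - 3*(9) - 5 = 130

130


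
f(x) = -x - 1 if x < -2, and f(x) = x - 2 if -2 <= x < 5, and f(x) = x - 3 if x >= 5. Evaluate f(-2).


-2 satisfies -2 <= x < 5
f(-2) = -4

-4


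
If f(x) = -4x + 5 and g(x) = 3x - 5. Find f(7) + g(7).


-7


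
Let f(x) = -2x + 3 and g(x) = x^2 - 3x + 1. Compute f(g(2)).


5


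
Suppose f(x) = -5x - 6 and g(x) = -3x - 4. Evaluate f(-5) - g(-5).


f(-5) = 19
g(-5) = 11
Difference = 8

8


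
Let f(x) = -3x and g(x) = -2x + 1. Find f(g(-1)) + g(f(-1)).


f(g(-1)) = -9
g(f(-1)) = -5
Sum = -14

-14


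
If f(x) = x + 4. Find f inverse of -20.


Solve x + 4 = -20
x = (-20 - 4) / 1 = -24

-24


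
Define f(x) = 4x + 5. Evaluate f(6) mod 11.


f(6) = 29
29 mod 11 = 7

7


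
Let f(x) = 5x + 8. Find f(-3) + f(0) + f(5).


f(-3) = -7
f(0) = 8
f(5) = 33
Sum = 34

34


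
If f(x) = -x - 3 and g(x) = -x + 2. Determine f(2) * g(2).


f(2) = -5
g(2) = 0
Product = 0

0


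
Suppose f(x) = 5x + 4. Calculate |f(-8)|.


36


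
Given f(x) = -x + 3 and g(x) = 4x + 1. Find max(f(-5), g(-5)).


f(-5) = 8
g(-5) = -19
max = 8

8


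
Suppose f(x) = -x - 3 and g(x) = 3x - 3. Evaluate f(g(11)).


-33


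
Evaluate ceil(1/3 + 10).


1/3 = 0.3333
0.3333 + 10 = 10.3333
ceil(10.3333) = 11

11


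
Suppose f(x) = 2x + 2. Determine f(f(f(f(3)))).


f(3) = 8
f(8) = 18
f(18) = 38
f(38) = 78

78


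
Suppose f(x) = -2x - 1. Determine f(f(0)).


1


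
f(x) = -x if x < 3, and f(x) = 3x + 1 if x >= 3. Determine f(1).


1 satisfies x < 3
f(1) = -1

-1


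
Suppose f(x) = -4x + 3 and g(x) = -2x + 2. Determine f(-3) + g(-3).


f(-3) = 15
g(-3) = 8
Sum = 23

23


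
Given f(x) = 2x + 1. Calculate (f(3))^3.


f(3) = 7
(7)^3 = 343

343


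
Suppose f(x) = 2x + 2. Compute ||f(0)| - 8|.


f(0) = 2
|2| = 2
|2 - 8| = 6

6


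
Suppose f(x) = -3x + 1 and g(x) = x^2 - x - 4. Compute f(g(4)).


-23


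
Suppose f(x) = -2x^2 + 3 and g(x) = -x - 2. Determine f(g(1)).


g(1) = -3
f(-3) = (-2)*(-3)^2 + 3 = -15

-15


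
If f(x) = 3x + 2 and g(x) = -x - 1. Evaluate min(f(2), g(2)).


-3


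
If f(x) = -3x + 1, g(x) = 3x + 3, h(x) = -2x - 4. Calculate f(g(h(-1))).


h(-1) = -2
g(-2) = -3
f(-3) = 10

10


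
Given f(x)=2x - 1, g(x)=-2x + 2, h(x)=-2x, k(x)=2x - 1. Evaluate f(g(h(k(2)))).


k(2) = 3
h(3) = -6
g(-6) = 14
f(14) = 27

27


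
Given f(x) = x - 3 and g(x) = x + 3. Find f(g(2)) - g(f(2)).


f(g(2)) = 2
g(f(2)) = 2
Difference = 0

0


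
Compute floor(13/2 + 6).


12


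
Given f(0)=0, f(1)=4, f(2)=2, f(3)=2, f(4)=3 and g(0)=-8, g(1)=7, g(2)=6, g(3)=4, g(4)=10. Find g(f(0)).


-8


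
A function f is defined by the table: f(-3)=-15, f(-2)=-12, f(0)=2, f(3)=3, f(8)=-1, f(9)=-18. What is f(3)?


Reading from the table at x = 3

3


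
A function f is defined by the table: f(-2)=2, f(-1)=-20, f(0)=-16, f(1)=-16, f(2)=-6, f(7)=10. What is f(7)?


Reading from the table at x = 7

10


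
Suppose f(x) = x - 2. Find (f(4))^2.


f(4) = 2
(2)^2 = 4

4


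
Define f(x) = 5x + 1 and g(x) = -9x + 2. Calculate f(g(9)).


g(9) = -79
f(-79) = -394

-394


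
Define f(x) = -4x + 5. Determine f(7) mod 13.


f(7) = -23
-23 mod 13 = 3

3


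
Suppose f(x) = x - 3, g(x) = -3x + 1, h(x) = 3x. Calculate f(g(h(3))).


-29


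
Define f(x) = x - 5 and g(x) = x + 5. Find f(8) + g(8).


16


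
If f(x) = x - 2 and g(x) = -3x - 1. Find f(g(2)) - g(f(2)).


f(g(2)) = -9
g(f(2)) = -1
Difference = -8

-8


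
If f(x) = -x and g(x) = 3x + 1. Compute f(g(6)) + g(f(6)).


f(g(6)) = -19
g(f(6)) = -17
Sum = -36

-36


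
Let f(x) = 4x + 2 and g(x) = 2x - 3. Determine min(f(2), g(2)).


f(2) = 10
g(2) = 1
min = 1

1


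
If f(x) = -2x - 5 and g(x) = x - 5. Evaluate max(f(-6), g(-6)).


f(-6) = 7
g(-6) = -11
max = 7

7


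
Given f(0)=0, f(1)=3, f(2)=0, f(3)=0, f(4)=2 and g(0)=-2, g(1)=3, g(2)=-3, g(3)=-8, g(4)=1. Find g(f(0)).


f(0) = 0
g(0) = -2

-2


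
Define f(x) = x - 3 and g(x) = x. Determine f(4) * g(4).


4


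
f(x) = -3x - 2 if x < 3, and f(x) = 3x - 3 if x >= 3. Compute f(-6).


-6 satisfies x < 3
f(-6) = 16

16


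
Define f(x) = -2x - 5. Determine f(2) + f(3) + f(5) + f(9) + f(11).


f(2) = -9
f(3) = -11
f(5) = -15
f(9) = -23
f(11) = -27
Sum = -85

-85


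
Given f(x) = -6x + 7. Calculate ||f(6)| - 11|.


18


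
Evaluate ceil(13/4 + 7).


13/4 = 3.25
3.25 + 7 = 10.25
ceil(10.25) = 11

11


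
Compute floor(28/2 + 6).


28/2 = 14
14 + 6 = 20
floor(20) = 20

20


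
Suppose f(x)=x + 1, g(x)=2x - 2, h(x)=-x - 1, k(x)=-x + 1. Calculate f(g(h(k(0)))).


k(0) = 1
h(1) = -2
g(-2) = -6
f(-6) = -5

-5


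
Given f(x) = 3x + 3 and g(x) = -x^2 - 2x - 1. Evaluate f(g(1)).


g(1) = -4
f(-4) = -9

-9


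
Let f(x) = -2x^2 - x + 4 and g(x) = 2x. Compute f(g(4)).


-132


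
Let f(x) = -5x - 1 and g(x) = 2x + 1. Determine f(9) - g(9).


-65


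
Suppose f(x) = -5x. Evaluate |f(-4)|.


20


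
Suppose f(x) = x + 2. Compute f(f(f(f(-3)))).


5


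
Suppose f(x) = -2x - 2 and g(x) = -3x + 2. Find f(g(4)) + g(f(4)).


f(g(4)) = 18
g(f(4)) = 32
Sum = 50

50


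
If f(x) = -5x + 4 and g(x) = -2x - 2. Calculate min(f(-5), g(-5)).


f(-5) = 29
g(-5) = 8
min = 8

8


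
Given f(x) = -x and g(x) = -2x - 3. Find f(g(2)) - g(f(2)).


6


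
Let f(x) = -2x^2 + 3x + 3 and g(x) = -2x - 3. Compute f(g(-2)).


g(-2) = 1
f(1) = (-2)*(1)^2 + 3*(1) + 3 = 4

4


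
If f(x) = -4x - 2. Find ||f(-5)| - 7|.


f(-5) = 18
|18| = 18
|18 - 7| = 11

11


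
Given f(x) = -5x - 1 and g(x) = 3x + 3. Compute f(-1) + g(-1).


4


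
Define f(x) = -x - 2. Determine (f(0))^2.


f(0) = -2
(-2)^2 = 4

4


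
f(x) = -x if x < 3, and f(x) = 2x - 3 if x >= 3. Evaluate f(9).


9 satisfies x >= 3
f(9) = 15

15


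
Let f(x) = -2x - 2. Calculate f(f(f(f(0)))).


f(0) = -2
f(-2) = 2
f(2) = -6
f(-6) = 10

10


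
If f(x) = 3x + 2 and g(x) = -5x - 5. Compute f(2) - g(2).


f(2) = 8
g(2) = -15
Difference = 23

23


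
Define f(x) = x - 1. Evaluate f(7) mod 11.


f(7) = 6
6 mod 11 = 6

6


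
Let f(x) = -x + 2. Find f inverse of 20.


Solve -x + 2 = 20
x = (20 - 2) / (-1) = -18

-18


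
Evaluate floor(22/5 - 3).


22/5 = 4.4
4.4 - 3 = 1.4
floor(1.4) = 1

1


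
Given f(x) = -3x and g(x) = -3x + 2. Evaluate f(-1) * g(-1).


f(-1) = 3
g(-1) = 5
Product = 15

15


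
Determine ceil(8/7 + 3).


5


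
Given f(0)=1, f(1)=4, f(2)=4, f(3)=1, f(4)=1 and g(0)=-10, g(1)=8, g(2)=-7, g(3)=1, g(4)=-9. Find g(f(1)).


f(1) = 4
g(4) = -9

-9


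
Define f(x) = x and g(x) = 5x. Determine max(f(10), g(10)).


f(10) = 10
g(10) = 50
max = 50

50


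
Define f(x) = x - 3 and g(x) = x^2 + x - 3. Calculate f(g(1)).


g(1) = -1
f(-1) = -4

-4


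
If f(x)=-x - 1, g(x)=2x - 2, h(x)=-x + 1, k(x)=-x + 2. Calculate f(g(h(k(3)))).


k(3) = -1
h(-1) = 2
g(2) = 2
f(2) = -3

-3


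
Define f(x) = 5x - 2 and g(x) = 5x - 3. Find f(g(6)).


133


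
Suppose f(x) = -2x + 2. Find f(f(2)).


f(2) = -2
f(-2) = 6

6


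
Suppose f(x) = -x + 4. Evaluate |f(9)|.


5


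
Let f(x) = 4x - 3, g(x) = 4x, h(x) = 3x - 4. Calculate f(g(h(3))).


h(3) = 5
g(5) = 20
f(20) = 77

77


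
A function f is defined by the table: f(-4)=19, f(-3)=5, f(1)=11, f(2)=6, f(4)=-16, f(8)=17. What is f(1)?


Reading from the table at x = 1

11


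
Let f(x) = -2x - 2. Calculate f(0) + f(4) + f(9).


f(0) = -2
f(4) = -10
f(9) = -20
Sum = -32

-32


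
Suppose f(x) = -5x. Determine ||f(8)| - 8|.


f(8) = -40
|-40| = 40
|40 - 8| = 32

32


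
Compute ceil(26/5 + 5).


26/5 = 5.2
5.2 + 5 = 10.2
ceil(10.2) = 11

11


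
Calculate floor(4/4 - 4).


-3


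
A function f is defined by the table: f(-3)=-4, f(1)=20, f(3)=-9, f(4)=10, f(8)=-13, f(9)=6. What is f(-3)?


-4


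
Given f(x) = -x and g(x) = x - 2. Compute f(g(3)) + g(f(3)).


f(g(3)) = -1
g(f(3)) = -5
Sum = -6

-6


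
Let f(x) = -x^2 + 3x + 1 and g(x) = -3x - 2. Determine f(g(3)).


-153


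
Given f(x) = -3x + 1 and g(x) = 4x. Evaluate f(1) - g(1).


f(1) = -2
g(1) = 4
Difference = -6

-6


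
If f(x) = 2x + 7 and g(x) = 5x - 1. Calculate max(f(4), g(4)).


19


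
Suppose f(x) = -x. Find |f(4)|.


f(4) = -4
|-4| = 4

4


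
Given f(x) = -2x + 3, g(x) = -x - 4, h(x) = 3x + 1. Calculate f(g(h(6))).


h(6) = 19
g(19) = -23
f(-23) = 49

49


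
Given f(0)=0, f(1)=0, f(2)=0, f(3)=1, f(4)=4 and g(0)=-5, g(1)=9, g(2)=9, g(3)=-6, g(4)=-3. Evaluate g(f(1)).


f(1) = 0
g(0) = -5

-5


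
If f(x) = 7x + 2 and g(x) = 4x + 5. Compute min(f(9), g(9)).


41


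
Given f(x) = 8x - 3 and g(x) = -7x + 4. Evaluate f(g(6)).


-307


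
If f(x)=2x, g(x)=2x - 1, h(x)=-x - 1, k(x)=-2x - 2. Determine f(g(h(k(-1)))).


k(-1) = 0
h(0) = -1
g(-1) = -3
f(-3) = -6

-6


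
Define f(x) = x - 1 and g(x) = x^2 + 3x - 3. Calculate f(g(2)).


g(2) = 7
f(7) = 6

6


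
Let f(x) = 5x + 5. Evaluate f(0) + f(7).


f(0) = 5
f(7) = 40
Sum = 45

45


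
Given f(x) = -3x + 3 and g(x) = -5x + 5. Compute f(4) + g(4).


f(4) = -9
g(4) = -15
Sum = -24

-24


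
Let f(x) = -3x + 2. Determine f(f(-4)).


f(-4) = 14
f(14) = -40

-40


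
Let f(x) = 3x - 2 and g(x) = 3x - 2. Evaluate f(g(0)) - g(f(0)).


f(g(0)) = -8
g(f(0)) = -8
Difference = 0

0


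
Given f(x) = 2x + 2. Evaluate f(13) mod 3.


f(13) = 28
28 mod 3 = 1

1


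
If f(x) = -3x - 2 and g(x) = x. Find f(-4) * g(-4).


-40


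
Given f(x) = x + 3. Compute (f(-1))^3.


f(-1) = 2
(2)^3 = 8

8


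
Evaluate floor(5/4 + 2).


5/4 = 1.25
1.25 + 2 = 3.25
floor(3.25) = 3

3


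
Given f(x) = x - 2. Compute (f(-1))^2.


f(-1) = -3
(-3)^2 = 9

9


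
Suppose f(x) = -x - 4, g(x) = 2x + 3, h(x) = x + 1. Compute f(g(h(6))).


h(6) = 7
g(7) = 17
f(17) = -21

-21


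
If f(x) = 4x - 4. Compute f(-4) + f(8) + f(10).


44


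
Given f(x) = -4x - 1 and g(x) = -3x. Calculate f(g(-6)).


-73


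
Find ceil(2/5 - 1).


2/5 = 0.4
0.4 - 1 = -0.6
ceil(-0.6) = 0

0


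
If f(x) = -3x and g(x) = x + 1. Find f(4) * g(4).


f(4) = -12
g(4) = 5
Product = -60

-60


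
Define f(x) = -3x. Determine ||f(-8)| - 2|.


22


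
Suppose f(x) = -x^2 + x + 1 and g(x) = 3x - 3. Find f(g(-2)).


g(-2) = -9
f(-9) = (-1)*(-9)^2 + 1*(-9) + 1 = -89

-89


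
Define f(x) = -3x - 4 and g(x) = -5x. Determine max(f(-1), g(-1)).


f(-1) = -1
g(-1) = 5
max = 5

5


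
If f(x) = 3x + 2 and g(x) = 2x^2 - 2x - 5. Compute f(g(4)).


g(4) = 19
f(19) = 59

59


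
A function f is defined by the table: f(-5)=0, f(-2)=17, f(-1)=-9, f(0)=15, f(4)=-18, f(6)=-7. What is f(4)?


-18


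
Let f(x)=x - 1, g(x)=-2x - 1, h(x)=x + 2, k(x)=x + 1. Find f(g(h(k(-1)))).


k(-1) = 0
h(0) = 2
g(2) = -5
f(-5) = -6

-6


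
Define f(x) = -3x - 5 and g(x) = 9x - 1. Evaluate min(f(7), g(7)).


f(7) = -26
g(7) = 62
min = -26

-26


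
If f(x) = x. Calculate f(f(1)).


1


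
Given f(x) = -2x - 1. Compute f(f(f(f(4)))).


f(4) = -9
f(-9) = 17
f(17) = -35
f(-35) = 69

69


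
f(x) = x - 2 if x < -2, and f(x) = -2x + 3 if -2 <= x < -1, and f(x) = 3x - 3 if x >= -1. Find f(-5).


-5 satisfies x < -2
f(-5) = -7

-7


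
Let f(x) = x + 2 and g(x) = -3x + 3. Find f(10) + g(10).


-15


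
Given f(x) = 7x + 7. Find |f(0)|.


f(0) = 7
|7| = 7

7


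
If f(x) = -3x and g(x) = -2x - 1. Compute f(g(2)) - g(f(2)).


f(g(2)) = 15
g(f(2)) = 11
Difference = 4

4


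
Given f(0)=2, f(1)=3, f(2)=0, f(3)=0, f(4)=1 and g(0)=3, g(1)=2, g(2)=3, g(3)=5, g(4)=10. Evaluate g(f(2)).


f(2) = 0
g(0) = 3

3


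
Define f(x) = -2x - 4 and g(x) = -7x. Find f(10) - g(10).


f(10) = -24
g(10) = -70
Difference = 46

46


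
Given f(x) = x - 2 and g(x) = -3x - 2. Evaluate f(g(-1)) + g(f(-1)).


f(g(-1)) = -1
g(f(-1)) = 7
Sum = 6

6


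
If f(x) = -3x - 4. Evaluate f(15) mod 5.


f(15) = -49
-49 mod 5 = 1

1


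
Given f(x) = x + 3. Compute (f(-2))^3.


f(-2) = 1
(1)^3 = 1

1


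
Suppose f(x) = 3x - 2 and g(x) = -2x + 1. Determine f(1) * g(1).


f(1) = 1
g(1) = -1
Product = -1

-1


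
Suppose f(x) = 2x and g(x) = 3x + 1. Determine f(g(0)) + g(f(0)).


f(g(0)) = 2
g(f(0)) = 1
Sum = 3

3


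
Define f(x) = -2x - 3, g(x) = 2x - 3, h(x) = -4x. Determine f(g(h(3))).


h(3) = -12
g(-12) = -27
f(-27) = 51

51


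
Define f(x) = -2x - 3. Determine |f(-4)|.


f(-4) = 5
|5| = 5

5


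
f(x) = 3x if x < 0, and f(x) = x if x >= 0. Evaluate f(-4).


-4 satisfies x < 0
f(-4) = -12

-12


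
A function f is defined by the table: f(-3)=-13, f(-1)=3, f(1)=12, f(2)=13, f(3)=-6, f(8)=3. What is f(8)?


Reading from the table at x = 8

3


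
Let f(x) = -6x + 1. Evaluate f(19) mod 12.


f(19) = -113
-113 mod 12 = 7

7


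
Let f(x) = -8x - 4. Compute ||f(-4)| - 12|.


f(-4) = 28
|28| = 28
|28 - 12| = 16

16


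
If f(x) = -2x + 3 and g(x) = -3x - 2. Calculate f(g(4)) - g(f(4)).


f(g(4)) = 31
g(f(4)) = 13
Difference = 18

18


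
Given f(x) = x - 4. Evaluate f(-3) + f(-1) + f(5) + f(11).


f(-3) = -7
f(-1) = -5
f(5) = 1
f(11) = 7
Sum = -4

-4


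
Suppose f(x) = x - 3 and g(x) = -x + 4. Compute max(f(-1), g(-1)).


f(-1) = -4
g(-1) = 5
max = 5

5


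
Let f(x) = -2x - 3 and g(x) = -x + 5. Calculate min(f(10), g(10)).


f(10) = -23
g(10) = -5
min = -23

-23


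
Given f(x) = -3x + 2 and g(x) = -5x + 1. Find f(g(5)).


g(5) = -24
f(-24) = 74

74


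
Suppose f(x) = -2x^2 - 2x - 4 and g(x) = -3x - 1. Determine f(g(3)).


-184


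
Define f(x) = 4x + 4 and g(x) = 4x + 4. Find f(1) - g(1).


f(1) = 8
g(1) = 8
Difference = 0

0


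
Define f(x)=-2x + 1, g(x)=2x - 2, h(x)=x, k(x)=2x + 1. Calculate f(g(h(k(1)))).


k(1) = 3
h(3) = 3
g(3) = 4
f(4) = -7

-7


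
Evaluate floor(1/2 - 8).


-8


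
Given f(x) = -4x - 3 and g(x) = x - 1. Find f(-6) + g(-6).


f(-6) = 21
g(-6) = -7
Sum = 14

14


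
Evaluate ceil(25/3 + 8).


25/3 = 8.3333
8.3333 + 8 = 16.3333
ceil(16.3333) = 17

17


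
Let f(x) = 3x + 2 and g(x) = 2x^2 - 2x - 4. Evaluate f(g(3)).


g(3) = 8
f(8) = 26

26


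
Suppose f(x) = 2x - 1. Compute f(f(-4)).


f(-4) = -9
f(-9) = -19

-19


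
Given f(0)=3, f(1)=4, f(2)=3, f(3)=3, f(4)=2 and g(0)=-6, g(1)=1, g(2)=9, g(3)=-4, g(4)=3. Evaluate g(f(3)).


f(3) = 3
g(3) = -4

-4


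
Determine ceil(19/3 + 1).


19/3 = 6.3333
6.3333 + 1 = 7.3333
ceil(7.3333) = 8

8


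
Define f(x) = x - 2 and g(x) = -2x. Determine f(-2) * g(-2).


-16


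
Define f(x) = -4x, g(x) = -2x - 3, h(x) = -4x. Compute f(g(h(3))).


h(3) = -12
g(-12) = 21
f(21) = -84

-84


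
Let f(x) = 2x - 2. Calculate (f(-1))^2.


f(-1) = -4
(-4)^2 = 16

16


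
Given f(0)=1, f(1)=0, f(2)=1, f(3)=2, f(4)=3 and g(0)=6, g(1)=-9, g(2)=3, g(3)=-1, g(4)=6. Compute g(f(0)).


-9


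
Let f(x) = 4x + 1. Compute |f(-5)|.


f(-5) = -19
|-19| = 19

19


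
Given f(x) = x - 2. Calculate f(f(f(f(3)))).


f(3) = 1
f(1) = -1
f(-1) = -3
f(-3) = -5

-5


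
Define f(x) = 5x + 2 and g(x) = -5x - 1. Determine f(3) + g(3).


f(3) = 17
g(3) = -16
Sum = 1

1


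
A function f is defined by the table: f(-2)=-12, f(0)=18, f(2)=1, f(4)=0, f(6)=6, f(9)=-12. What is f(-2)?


-12


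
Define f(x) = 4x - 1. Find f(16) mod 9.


f(16) = 63
63 mod 9 = 0

0


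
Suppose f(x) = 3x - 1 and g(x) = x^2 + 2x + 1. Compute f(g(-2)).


g(-2) = 1
f(1) = 2

2


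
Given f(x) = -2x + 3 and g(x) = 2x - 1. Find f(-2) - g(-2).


12


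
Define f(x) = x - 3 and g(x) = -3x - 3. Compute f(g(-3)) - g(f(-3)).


-12


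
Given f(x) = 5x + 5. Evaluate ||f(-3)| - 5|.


f(-3) = -10
|-10| = 10
|10 - 5| = 5

5


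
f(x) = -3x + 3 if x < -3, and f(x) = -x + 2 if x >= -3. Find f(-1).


-1 satisfies x >= -3
f(-1) = 3

3


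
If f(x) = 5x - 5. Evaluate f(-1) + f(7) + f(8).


f(-1) = -10
f(7) = 30
f(8) = 35
Sum = 55

55


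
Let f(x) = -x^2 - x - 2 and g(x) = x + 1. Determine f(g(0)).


g(0) = 1
f(1) = (-1)*(1)^2 - 1*(1) - 2 = -4

-4


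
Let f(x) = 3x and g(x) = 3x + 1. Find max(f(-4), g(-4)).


f(-4) = -12
g(-4) = -11
max = -11

-11


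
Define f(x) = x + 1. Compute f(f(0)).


f(0) = 1
f(1) = 2

2


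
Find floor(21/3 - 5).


21/3 = 7
7 - 5 = 2
floor(2) = 2

2


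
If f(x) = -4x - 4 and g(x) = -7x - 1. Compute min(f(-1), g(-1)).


f(-1) = 0
g(-1) = 6
min = 0

0


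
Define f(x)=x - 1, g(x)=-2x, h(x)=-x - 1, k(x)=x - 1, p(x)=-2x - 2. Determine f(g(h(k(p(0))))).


p(0) = -2
k(-2) = -3
h(-3) = 2
g(2) = -4
f(-4) = -5

-5


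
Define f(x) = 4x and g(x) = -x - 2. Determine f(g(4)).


-24


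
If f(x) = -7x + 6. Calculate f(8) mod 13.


f(8) = -50
-50 mod 13 = 2

2


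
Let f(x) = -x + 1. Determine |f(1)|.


f(1) = 0
|0| = 0

0


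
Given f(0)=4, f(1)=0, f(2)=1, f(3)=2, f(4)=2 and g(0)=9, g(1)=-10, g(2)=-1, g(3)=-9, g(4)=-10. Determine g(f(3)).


f(3) = 2
g(2) = -1

-1


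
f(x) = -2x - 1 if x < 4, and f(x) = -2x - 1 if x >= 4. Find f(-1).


-1 satisfies x < 4
f(-1) = 1

1


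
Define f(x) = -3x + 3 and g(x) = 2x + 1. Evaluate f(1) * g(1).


f(1) = 0
g(1) = 3
Product = 0

0


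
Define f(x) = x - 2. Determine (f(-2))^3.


f(-2) = -4
(-4)^3 = -64

-64


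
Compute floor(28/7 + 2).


6


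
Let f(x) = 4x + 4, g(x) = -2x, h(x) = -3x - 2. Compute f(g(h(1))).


h(1) = -5
g(-5) = 10
f(10) = 44

44


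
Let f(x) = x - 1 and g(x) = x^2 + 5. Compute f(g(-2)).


g(-2) = 9
f(9) = 8

8


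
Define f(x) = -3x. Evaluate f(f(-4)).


f(-4) = 12
f(12) = -36

-36


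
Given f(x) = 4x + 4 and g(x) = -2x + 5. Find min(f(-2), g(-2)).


-4


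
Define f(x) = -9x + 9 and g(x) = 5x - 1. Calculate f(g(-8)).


g(-8) = -41
f(-41) = 378

378


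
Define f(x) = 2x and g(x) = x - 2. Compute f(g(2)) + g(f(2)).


f(g(2)) = 0
g(f(2)) = 2
Sum = 2

2


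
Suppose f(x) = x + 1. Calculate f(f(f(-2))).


f(-2) = -1
f(-1) = 0
f(0) = 1

1


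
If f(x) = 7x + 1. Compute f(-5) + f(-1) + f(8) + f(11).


f(-5) = -34
f(-1) = -6
f(8) = 57
f(11) = 78
Sum = 95

95


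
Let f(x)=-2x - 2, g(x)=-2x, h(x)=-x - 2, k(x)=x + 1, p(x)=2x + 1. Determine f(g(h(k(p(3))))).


-42


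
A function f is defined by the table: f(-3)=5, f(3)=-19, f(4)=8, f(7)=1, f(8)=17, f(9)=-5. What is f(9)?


Reading from the table at x = 9

-5


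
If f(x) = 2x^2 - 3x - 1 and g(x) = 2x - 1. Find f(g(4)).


g(4) = 7
f(7) = 2*(7)^2 - 3*(7) - 1 = 76

76


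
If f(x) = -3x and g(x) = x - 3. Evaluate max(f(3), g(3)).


f(3) = -9
g(3) = 0
max = 0

0


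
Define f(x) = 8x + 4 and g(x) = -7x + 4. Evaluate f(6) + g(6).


f(6) = 52
g(6) = -38
Sum = 14

14


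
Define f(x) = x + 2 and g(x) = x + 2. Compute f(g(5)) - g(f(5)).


0


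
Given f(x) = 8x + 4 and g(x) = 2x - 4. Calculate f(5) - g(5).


f(5) = 44
g(5) = 6
Difference = 38

38


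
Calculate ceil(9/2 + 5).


9/2 = 4.5
4.5 + 5 = 9.5
ceil(9.5) = 10

10


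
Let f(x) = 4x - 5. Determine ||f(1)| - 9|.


f(1) = -1
|-1| = 1
|1 - 9| = 8

8


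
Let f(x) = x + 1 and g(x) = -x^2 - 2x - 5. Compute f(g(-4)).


-12


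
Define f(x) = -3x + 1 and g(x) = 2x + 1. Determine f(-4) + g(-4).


6


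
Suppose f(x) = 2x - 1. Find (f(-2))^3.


-125


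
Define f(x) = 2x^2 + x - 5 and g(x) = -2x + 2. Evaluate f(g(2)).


g(2) = -2
f(-2) = 2*(-2)^2 + 1*(-2) - 5 = 1

1


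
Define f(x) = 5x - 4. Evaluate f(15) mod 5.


1


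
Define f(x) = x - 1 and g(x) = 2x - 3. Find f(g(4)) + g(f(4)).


f(g(4)) = 4
g(f(4)) = 3
Sum = 7

7


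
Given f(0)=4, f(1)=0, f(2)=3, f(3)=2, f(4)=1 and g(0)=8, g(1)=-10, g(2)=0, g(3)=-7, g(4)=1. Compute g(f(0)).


f(0) = 4
g(4) = 1

1


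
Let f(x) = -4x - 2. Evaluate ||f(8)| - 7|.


f(8) = -34
|-34| = 34
|34 - 7| = 27

27


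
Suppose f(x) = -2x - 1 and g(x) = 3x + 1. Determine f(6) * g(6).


-247


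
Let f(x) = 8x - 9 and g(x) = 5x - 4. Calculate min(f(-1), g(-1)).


-17


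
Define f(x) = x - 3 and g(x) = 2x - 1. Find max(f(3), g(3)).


f(3) = 0
g(3) = 5
max = 5

5


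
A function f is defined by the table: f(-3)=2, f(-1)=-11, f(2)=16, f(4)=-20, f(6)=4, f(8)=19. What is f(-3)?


Reading from the table at x = -3

2


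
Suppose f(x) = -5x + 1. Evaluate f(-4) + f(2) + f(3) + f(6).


-31


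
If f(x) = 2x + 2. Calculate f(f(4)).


22


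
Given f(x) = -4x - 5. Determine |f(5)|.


25


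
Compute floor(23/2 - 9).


23/2 = 11.5
11.5 - 9 = 2.5
floor(2.5) = 2

2


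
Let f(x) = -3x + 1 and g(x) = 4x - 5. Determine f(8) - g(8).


f(8) = -23
g(8) = 27
Difference = -50

-50


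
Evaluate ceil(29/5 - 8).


-2


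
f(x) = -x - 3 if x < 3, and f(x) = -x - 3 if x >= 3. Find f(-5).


-5 satisfies x < 3
f(-5) = 2

2


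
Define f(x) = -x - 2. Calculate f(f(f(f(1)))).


f(1) = -3
f(-3) = 1
f(1) = -3
f(-3) = 1

1


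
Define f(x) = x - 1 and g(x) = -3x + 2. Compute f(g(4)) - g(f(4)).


f(g(4)) = -11
g(f(4)) = -7
Difference = -4

-4


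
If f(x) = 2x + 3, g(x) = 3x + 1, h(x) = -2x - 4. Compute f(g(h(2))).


h(2) = -8
g(-8) = -23
f(-23) = -43

-43


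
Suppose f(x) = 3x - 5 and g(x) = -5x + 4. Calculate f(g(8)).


g(8) = -36
f(-36) = -113

-113


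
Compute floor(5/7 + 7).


5/7 = 0.7143
0.7143 + 7 = 7.7143
floor(7.7143) = 7

7


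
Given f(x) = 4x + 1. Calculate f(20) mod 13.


f(20) = 81
81 mod 13 = 3

3


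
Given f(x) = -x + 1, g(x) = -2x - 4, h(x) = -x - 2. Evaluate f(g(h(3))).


h(3) = -5
g(-5) = 6
f(6) = -5

-5


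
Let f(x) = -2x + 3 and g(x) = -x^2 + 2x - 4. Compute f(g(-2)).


g(-2) = -12
f(-12) = 27

27


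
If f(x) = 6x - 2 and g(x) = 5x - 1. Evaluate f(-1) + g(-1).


f(-1) = -8
g(-1) = -6
Sum = -14

-14


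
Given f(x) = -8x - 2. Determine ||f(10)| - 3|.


f(10) = -82
|-82| = 82
|82 - 3| = 79

79


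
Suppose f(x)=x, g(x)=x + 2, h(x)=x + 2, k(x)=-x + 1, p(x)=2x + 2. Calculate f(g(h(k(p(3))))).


p(3) = 8
k(8) = -7
h(-7) = -5
g(-5) = -3
f(-3) = -3

-3


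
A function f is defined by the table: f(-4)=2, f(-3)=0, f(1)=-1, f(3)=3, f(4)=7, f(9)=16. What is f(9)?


Reading from the table at x = 9

16


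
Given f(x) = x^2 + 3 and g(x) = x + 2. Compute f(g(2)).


g(2) = 4
f(4) = 1*(4)^2 + 3 = 19

19


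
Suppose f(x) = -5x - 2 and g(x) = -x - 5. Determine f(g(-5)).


g(-5) = 0
f(0) = -2

-2


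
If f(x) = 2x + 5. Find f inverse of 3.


-1


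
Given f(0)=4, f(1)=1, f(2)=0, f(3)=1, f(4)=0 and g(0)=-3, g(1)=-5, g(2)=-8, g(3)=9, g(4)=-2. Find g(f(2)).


f(2) = 0
g(0) = -3

-3


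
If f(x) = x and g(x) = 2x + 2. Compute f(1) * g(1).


f(1) = 1
g(1) = 4
Product = 4

4


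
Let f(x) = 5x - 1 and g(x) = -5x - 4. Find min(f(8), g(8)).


f(8) = 39
g(8) = -44
min = -44

-44


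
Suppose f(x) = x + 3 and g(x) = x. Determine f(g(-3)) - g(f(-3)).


f(g(-3)) = 0
g(f(-3)) = 0
Difference = 0

0


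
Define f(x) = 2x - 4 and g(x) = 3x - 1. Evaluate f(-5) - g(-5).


f(-5) = -14
g(-5) = -16
Difference = 2

2


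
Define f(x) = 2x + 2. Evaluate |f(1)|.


f(1) = 4
|4| = 4

4


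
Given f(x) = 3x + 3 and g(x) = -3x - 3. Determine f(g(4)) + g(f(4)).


f(g(4)) = -42
g(f(4)) = -48
Sum = -90

-90


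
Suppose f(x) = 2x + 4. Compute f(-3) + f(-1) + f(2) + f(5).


f(-3) = -2
f(-1) = 2
f(2) = 8
f(5) = 14
Sum = 22

22


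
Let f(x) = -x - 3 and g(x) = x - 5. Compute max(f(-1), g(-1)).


-2


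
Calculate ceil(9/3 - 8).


9/3 = 3
3 - 8 = -5
ceil(-5) = -5

-5


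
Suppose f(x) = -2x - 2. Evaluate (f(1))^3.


f(1) = -4
(-4)^3 = -64

-64


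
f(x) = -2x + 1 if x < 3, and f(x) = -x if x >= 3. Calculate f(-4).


-4 satisfies x < 3
f(-4) = 9

9


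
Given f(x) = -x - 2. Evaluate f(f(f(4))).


-6


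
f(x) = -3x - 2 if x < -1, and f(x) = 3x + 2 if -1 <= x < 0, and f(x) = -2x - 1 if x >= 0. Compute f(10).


-21


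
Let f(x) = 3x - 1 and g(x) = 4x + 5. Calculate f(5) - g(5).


f(5) = 14
g(5) = 25
Difference = -11

-11


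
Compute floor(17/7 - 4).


17/7 = 2.4286
2.4286 - 4 = -1.5714
floor(-1.5714) = -2

-2


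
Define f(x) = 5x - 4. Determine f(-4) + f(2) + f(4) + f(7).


f(-4) = -24
f(2) = 6
f(4) = 16
f(7) = 31
Sum = 29

29


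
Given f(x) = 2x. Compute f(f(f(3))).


f(3) = 6
f(6) = 12
f(12) = 24

24


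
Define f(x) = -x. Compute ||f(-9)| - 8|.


f(-9) = 9
|9| = 9
|9 - 8| = 1

1


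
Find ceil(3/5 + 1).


3/5 = 0.6
0.6 + 1 = 1.6
ceil(1.6) = 2

2


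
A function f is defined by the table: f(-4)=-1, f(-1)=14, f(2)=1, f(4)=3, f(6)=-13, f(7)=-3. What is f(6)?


Reading from the table at x = 6

-13


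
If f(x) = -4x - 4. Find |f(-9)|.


f(-9) = 32
|32| = 32

32


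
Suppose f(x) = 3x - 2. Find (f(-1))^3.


f(-1) = -5
(-5)^3 = -125

-125


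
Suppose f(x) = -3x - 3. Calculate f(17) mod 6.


f(17) = -54
-54 mod 6 = 0

0


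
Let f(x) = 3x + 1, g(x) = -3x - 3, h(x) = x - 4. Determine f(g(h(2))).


h(2) = -2
g(-2) = 3
f(3) = 10

10


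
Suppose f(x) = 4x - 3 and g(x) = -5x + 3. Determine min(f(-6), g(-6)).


f(-6) = -27
g(-6) = 33
min = -27

-27


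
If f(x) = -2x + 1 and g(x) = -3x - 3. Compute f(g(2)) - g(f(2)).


13


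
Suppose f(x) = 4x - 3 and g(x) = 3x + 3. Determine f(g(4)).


g(4) = 15
f(15) = 57

57


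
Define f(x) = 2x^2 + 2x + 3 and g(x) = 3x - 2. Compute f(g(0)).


g(0) = -2
f(-2) = 2*(-2)^2 + 2*(-2) + 3 = 7

7


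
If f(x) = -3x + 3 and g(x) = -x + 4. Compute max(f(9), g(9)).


-5


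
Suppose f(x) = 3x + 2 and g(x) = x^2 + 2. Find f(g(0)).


g(0) = 2
f(2) = 8

8


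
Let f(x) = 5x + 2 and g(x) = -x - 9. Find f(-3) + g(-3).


-19


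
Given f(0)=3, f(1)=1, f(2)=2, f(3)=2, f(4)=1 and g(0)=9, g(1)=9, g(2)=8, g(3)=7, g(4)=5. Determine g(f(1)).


9


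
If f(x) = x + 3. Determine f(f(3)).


f(3) = 6
f(6) = 9

9


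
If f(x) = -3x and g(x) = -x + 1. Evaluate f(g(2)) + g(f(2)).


f(g(2)) = 3
g(f(2)) = 7
Sum = 10

10


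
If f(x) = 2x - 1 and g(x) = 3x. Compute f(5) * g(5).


f(5) = 9
g(5) = 15
Product = 135

135


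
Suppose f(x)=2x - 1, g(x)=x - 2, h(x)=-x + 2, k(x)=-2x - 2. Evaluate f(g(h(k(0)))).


k(0) = -2
h(-2) = 4
g(4) = 2
f(2) = 3

3


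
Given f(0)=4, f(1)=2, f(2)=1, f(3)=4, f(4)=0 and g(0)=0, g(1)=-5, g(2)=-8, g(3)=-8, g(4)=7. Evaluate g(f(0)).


f(0) = 4
g(4) = 7

7


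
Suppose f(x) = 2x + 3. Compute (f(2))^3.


f(2) = 7
(7)^3 = 343

343


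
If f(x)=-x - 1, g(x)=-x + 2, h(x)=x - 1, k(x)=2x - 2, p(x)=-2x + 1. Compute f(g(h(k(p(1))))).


p(1) = -1
k(-1) = -4
h(-4) = -5
g(-5) = 7
f(7) = -8

-8


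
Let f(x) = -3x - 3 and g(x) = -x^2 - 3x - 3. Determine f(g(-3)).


6


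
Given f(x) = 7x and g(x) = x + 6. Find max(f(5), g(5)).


f(5) = 35
g(5) = 11
max = 35

35


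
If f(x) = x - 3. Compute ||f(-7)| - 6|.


f(-7) = -10
|-10| = 10
|10 - 6| = 4

4


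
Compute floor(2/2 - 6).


2/2 = 1
1 - 6 = -5
floor(-5) = -5

-5


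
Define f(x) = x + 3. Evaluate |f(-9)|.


f(-9) = -6
|-6| = 6

6


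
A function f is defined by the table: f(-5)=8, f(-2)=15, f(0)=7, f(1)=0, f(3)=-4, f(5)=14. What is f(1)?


Reading from the table at x = 1

0


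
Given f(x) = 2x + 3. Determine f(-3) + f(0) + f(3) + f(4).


f(-3) = -3
f(0) = 3
f(3) = 9
f(4) = 11
Sum = 20

20


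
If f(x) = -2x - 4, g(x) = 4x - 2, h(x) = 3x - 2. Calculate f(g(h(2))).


h(2) = 4
g(4) = 14
f(14) = -32

-32


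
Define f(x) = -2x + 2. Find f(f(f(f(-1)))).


-26


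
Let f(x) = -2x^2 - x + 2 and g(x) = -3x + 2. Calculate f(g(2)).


g(2) = -4
f(-4) = (-2)*(-4)^2 - 1*(-4) + 2 = -26

-26


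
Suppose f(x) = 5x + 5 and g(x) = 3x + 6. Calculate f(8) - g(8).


f(8) = 45
g(8) = 30
Difference = 15

15


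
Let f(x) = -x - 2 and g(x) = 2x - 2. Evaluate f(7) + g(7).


f(7) = -9
g(7) = 12
Sum = 3

3


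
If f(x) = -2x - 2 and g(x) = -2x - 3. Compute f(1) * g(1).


f(1) = -4
g(1) = -5
Product = 20

20


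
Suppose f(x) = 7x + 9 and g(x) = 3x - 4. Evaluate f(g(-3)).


-82


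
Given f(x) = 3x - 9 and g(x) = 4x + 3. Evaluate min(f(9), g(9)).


f(9) = 18
g(9) = 39
min = 18

18


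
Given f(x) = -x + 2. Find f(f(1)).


1


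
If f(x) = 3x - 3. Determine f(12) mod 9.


f(12) = 33
33 mod 9 = 6

6


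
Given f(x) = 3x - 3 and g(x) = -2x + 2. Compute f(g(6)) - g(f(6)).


f(g(6)) = -33
g(f(6)) = -28
Difference = -5

-5


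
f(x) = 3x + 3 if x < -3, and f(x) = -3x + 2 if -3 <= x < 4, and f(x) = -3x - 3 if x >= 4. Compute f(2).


-4


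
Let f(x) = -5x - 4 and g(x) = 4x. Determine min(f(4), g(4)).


f(4) = -24
g(4) = 16
min = -24

-24


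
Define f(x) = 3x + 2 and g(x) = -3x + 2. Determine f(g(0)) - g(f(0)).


f(g(0)) = 8
g(f(0)) = -4
Difference = 12

12


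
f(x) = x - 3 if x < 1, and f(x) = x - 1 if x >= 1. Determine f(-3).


-3 satisfies x < 1
f(-3) = -6

-6


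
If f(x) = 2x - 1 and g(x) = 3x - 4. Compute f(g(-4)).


g(-4) = -16
f(-16) = -33

-33


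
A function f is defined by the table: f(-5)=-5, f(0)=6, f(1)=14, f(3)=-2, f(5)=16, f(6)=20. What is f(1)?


14


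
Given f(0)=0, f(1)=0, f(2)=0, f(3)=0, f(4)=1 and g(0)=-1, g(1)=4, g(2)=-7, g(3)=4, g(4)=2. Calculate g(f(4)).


f(4) = 1
g(1) = 4

4


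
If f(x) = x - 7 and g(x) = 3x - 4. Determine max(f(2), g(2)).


f(2) = -5
g(2) = 2
max = 2

2


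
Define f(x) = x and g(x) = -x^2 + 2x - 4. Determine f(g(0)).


g(0) = -4
f(-4) = -4

-4


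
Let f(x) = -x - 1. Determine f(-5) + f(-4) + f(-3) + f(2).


f(-5) = 4
f(-4) = 3
f(-3) = 2
f(2) = -3
Sum = 6

6


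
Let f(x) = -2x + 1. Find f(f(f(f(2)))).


f(2) = -3
f(-3) = 7
f(7) = -13
f(-13) = 27

27


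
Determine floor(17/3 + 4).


17/3 = 5.6667
5.6667 + 4 = 9.6667
floor(9.6667) = 9

9


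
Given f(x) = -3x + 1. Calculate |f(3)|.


f(3) = -8
|-8| = 8

8


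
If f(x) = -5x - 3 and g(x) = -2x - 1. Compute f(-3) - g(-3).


f(-3) = 12
g(-3) = 5
Difference = 7

7


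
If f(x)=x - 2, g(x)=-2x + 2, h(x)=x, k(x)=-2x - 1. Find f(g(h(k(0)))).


k(0) = -1
h(-1) = -1
g(-1) = 4
f(4) = 2

2


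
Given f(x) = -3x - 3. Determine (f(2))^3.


f(2) = -9
(-9)^3 = -729

-729


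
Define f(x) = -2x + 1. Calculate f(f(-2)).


f(-2) = 5
f(5) = -9

-9


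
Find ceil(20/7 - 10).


20/7 = 2.8571
2.8571 - 10 = -7.1429
ceil(-7.1429) = -7

-7


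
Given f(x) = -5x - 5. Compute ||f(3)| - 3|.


f(3) = -20
|-20| = 20
|20 - 3| = 17

17


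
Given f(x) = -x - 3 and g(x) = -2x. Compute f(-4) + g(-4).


f(-4) = 1
g(-4) = 8
Sum = 9

9


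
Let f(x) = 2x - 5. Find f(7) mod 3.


f(7) = 9
9 mod 3 = 0

0


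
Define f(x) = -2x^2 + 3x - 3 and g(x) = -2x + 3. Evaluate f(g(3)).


g(3) = -3
f(-3) = (-2)*(-3)^2 + 3*(-3) - 3 = -30

-30


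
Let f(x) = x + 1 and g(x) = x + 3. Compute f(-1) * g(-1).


f(-1) = 0
g(-1) = 2
Product = 0

0


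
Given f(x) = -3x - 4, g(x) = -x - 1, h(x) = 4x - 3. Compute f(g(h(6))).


h(6) = 21
g(21) = -22
f(-22) = 62

62


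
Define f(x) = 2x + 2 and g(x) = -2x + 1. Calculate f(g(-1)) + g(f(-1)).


f(g(-1)) = 8
g(f(-1)) = 1
Sum = 9

9


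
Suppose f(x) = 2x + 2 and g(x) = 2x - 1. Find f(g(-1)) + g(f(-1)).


f(g(-1)) = -4
g(f(-1)) = -1
Sum = -5

-5


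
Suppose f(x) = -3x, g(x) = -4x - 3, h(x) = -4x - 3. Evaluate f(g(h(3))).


h(3) = -15
g(-15) = 57
f(57) = -171

-171


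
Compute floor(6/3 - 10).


-8


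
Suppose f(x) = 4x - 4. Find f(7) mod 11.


f(7) = 24
24 mod 11 = 2

2


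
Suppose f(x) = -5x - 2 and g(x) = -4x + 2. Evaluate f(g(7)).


g(7) = -26
f(-26) = 128

128


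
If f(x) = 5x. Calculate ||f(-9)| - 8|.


f(-9) = -45
|-45| = 45
|45 - 8| = 37

37


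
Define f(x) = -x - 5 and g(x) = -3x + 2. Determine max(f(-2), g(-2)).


8


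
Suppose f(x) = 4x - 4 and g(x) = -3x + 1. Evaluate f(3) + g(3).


f(3) = 8
g(3) = -8
Sum = 0

0


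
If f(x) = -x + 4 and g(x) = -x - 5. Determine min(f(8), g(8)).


f(8) = -4
g(8) = -13
min = -13

-13


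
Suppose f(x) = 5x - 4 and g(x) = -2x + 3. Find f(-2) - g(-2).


f(-2) = -14
g(-2) = 7
Difference = -21

-21


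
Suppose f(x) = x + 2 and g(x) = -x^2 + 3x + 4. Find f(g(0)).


g(0) = 4
f(4) = 6

6


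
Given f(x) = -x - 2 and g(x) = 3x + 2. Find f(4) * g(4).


f(4) = -6
g(4) = 14
Product = -84

-84


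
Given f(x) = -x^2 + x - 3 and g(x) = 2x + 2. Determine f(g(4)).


g(4) = 10
f(10) = (-1)*(10)^2 + 1*(10) - 3 = -93

-93


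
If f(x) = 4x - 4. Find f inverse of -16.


-3


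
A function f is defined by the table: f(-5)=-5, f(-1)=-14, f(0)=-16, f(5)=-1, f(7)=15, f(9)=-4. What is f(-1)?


Reading from the table at x = -1

-14


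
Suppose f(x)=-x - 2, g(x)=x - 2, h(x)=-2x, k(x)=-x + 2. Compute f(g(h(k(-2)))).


k(-2) = 4
h(4) = -8
g(-8) = -10
f(-10) = 8

8


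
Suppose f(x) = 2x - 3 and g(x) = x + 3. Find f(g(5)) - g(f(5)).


f(g(5)) = 13
g(f(5)) = 10
Difference = 3

3


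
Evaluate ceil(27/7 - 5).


27/7 = 3.8571
3.8571 - 5 = -1.1429
ceil(-1.1429) = -1

-1


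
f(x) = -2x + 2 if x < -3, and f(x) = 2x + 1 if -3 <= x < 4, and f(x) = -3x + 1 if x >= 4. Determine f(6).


6 satisfies x >= 4
f(6) = -17

-17


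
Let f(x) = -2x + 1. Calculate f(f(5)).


f(5) = -9
f(-9) = 19

19


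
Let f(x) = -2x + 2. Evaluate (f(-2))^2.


f(-2) = 6
(6)^2 = 36

36


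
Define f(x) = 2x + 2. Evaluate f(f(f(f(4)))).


f(4) = 10
f(10) = 22
f(22) = 46
f(46) = 94

94


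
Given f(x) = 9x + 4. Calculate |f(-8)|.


f(-8) = -68
|-68| = 68

68


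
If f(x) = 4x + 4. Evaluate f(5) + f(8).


60


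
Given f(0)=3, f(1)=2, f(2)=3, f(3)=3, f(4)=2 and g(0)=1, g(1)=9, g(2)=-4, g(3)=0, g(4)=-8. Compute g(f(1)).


f(1) = 2
g(2) = -4

-4
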